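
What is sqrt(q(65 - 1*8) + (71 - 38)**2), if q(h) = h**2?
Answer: 3*sqrt(482) ≈ 65.864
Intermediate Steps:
sqrt(q(65 - 1*8) + (71 - 38)**2) = sqrt((65 - 1*8)**2 + (71 - 38)**2) = sqrt((65 - 8)**2 + 33**2) = sqrt(57**2 + 1089) = sqrt(3249 + 1089) = sqrt(4338) = 3*sqrt(482)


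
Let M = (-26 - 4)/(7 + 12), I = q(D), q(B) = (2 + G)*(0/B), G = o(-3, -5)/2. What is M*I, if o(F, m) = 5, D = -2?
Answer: 0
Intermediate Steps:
G = 5/2 ≈ 2.5000
q(B) = 0 (q(B) = (2 + 5/2)*(0/B) = (9/2)*0 = 0)
I = 0
M = -30/19 ≈ -1.5789
M*I = -30/19*0 = 0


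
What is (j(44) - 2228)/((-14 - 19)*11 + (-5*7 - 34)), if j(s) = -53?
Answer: 2281/432 ≈ 5.2801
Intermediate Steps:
(j(44) - 2228)/((-14 - 19)*11 + (-5*7 - 34)) = (-53 - 2228)/((-14 - 19)*11 + (-5*7 - 34)) = -2281/(-33*11 + (-35 - 34)) = -2281/(-363 - 69) = -2281/(-432) = -2281*(-1/432) = 2281/432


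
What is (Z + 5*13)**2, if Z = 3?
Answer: 4624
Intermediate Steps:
(Z + 5*13)**2 = (3 + 5*13)**2 = (3 + 65)**2 = 68**2 = 4624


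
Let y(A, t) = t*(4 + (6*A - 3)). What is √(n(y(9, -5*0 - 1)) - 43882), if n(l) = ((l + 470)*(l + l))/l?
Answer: 2*I*√10763 ≈ 207.49*I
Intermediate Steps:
y(A, t) = t*(1 + 6*A) (y(A, t) = t*(4 + (-3 + 6*A)) = t*(1 + 6*A))
n(l) = 940 + 2*l (n(l) = ((470 + l)*(2*l))/l = (2*l*(470 + l))/l = 940 + 2*l)
√(n(y(9, -5*0 - 1)) - 43882) = √((940 + 2*((-5*0 - 1)*(1 + 6*9))) - 43882) = √((940 + 2*((0 - 1)*(1 + 54))) - 43882) = √((940 + 2*(-1*55)) - 43882) = √((940 + 2*(-55)) - 43882) = √((940 - 110) - 43882) = √(830 - 43882) = √(-43052) = 2*I*√10763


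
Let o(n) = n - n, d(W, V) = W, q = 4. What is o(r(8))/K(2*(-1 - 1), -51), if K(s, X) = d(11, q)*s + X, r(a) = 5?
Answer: 0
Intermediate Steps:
o(n) = 0
K(s, X) = X + 11*s (K(s, X) = 11*s + X = X + 11*s)
o(r(8))/K(2*(-1 - 1), -51) = 0/(-51 + 11*(2*(-1 - 1))) = 0/(-51 + 11*(2*(-2))) = 0/(-51 + 11*(-4)) = 0/(-51 - 44) = 0/(-95) = 0*(-1/95) = 0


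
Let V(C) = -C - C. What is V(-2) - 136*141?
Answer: -19172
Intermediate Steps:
V(C) = -2*C
V(-2) - 136*141 = -2*(-2) - 136*141 = 4 - 19176 = -19172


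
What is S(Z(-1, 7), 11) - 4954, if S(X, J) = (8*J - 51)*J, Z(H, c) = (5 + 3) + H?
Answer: -4547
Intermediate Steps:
Z(H, c) = 8 + H
S(X, J) = J*(-51 + 8*J) (S(X, J) = (-51 + 8*J)*J = J*(-51 + 8*J))
S(Z(-1, 7), 11) - 4954 = 11*(-51 + 8*11) - 4954 = 11*(-51 + 88) - 4954 = 11*37 - 4954 = 407 - 4954 = -4547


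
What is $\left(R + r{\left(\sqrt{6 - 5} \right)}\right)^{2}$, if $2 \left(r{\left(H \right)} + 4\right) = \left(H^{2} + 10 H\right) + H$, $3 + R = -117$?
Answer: $13924$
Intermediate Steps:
$R = -120$ ($R = -3 - 117 = -120$)
$r{\left(H \right)} = -4 + \frac{H^{2}}{2} + \frac{11 H}{2}$ ($r{\left(H \right)} = -4 + \frac{\left(H^{2} + 10 H\right) + H}{2} = -4 + \frac{H^{2} + 11 H}{2} = -4 + \left(\frac{H^{2}}{2} + \frac{11 H}{2}\right) = -4 + \frac{H^{2}}{2} + \frac{11 H}{2}$)
$\left(R + r{\left(\sqrt{6 - 5} \right)}\right)^{2} = \left(-120 + \left(-4 + \frac{\left(\sqrt{6 - 5}\right)^{2}}{2} + \frac{11 \sqrt{6 - 5}}{2}\right)\right)^{2} = \left(-120 + \left(-4 + \frac{\left(\sqrt{1}\right)^{2}}{2} + \frac{11 \sqrt{1}}{2}\right)\right)^{2} = \left(-120 + \left(-4 + \frac{1^{2}}{2} + \frac{11}{2} \cdot 1\right)\right)^{2} = \left(-120 + \left(-4 + \frac{1}{2} \cdot 1 + \frac{11}{2}\right)\right)^{2} = \left(-120 + \left(-4 + \frac{1}{2} + \frac{11}{2}\right)\right)^{2} = \left(-120 + 2\right)^{2} = \left(-118\right)^{2} = 13924$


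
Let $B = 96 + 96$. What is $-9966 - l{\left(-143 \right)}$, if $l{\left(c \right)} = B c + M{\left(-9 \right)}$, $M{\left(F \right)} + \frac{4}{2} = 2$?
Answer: $17490$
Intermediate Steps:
$M{\left(F \right)} = 0$ ($M{\left(F \right)} = -2 + 2 = 0$)
$B = 192$
$l{\left(c \right)} = 192 c$ ($l{\left(c \right)} = 192 c + 0 = 192 c$)
$-9966 - l{\left(-143 \right)} = -9966 - 192 \left(-143\right) = -9966 - -27456 = -9966 + 27456 = 17490$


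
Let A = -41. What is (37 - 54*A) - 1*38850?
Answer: -36599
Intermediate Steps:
(37 - 54*A) - 1*38850 = (37 - 54*(-41)) - 1*38850 = (37 + 2214) - 38850 = 2251 - 38850 = -36599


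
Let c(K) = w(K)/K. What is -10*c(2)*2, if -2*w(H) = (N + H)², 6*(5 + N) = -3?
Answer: 245/4 ≈ 61.250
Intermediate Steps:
N = -11/2 (N = -5 + (⅙)*(-3) = -5 - ½ = -11/2 ≈ -5.5000)
w(H) = -(-11/2 + H)²/2
c(K) = -(-11 + 2*K)²/(8*K) (c(K) = (-(-11 + 2*K)²/8)/K = -(-11 + 2*K)²/(8*K))
-10*c(2)*2 = -(-5)*(-11 + 2*2)²/(4*2)*2 = -(-5)*(-11 + 4)²/(4*2)*2 = -(-5)*(-7)²/(4*2)*2 = -(-5)*49/(4*2)*2 = -10*(-49/16)*2 = (245/8)*2 = 245/4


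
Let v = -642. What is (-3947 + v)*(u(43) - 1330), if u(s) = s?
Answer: 5906043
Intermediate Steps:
(-3947 + v)*(u(43) - 1330) = (-3947 - 642)*(43 - 1330) = -4589*(-1287) = 5906043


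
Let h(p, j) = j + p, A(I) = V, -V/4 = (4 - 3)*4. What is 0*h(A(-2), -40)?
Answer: 0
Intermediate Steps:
V = -16 (V = -4*(4 - 3)*4 = -4*4 = -16)
A(I) = -16
0*h(A(-2), -40) = 0*(-40 - 16) = 0*(-56) = 0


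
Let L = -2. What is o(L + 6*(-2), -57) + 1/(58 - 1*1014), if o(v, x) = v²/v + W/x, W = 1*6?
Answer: -256227/18164 ≈ -14.106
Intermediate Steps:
W = 6
o(v, x) = v + 6/x (o(v, x) = v²/v + 6/x = v + 6/x)
o(L + 6*(-2), -57) + 1/(58 - 1*1014) = ((-2 + 6*(-2)) + 6/(-57)) + 1/(58 - 1*1014) = ((-2 - 12) + 6*(-1/57)) + 1/(58 - 1014) = (-14 - 2/19) + 1/(-956) = -268/19 - 1/956 = -256227/18164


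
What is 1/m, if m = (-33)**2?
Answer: 1/1089 ≈ 0.00091827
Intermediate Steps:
m = 1089
1/m = 1/1089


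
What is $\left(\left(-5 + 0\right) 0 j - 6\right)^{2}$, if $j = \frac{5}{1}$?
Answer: $36$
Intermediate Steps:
$j = 5$ ($j = 5 \cdot 1 = 5$)
$\left(\left(-5 + 0\right) 0 j - 6\right)^{2} = \left(\left(-5 + 0\right) 0 \cdot 5 - 6\right)^{2} = \left(\left(-5\right) 0 \cdot 5 - 6\right)^{2} = \left(0 \cdot 5 - 6\right)^{2} = \left(0 - 6\right)^{2} = \left(-6\right)^{2} = 36$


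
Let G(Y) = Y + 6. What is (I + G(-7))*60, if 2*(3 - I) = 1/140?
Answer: 1677/14 ≈ 119.79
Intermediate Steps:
I = 839/280 (I = 3 - ½/140 = 3 - ½*1/140 = 3 - 1/280 = 839/280 ≈ 2.9964)
G(Y) = 6 + Y
(I + G(-7))*60 = (839/280 + (6 - 7))*60 = (839/280 - 1)*60 = (559/280)*60 = 1677/14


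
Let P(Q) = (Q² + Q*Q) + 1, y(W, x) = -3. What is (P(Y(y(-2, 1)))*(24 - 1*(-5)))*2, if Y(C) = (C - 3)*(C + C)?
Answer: 150394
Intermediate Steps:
Y(C) = 2*C*(-3 + C) (Y(C) = (-3 + C)*(2*C) = 2*C*(-3 + C))
P(Q) = 1 + 2*Q² (P(Q) = (Q² + Q²) + 1 = 2*Q² + 1 = 1 + 2*Q²)
(P(Y(y(-2, 1)))*(24 - 1*(-5)))*2 = ((1 + 2*(2*(-3)*(-3 - 3))²)*(24 - 1*(-5)))*2 = ((1 + 2*(2*(-3)*(-6))²)*(24 + 5))*2 = ((1 + 2*36²)*29)*2 = ((1 + 2*1296)*29)*2 = ((1 + 2592)*29)*2 = (2593*29)*2 = 75197*2 = 150394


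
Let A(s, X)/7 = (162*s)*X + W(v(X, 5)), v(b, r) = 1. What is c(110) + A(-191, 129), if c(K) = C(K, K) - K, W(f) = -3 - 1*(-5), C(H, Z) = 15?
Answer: -27940707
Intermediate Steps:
W(f) = 2 (W(f) = -3 + 5 = 2)
c(K) = 15 - K
A(s, X) = 14 + 1134*X*s (A(s, X) = 7*((162*s)*X + 2) = 7*(162*X*s + 2) = 7*(2 + 162*X*s) = 14 + 1134*X*s)
c(110) + A(-191, 129) = (15 - 1*110) + (14 + 1134*129*(-191)) = (15 - 110) + (14 - 27940626) = -95 - 27940612 = -27940707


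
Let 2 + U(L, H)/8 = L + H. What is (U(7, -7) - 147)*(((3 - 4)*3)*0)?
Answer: 0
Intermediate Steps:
U(L, H) = -16 + 8*H + 8*L (U(L, H) = -16 + 8*(L + H) = -16 + 8*(H + L) = -16 + (8*H + 8*L) = -16 + 8*H + 8*L)
(U(7, -7) - 147)*(((3 - 4)*3)*0) = ((-16 + 8*(-7) + 8*7) - 147)*(((3 - 4)*3)*0) = ((-16 - 56 + 56) - 147)*(-1*3*0) = (-16 - 147)*(-3*0) = -163*0 = 0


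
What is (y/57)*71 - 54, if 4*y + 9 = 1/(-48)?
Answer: -621719/10944 ≈ -56.809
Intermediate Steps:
y = -433/192 (y = -9/4 + (1/4)/(-48) = -9/4 + (1/4)*(-1/48) = -9/4 - 1/192 = -433/192 ≈ -2.2552)
(y/57)*71 - 54 = -433/192/57*71 - 54 = -433/192*1/57*71 - 54 = -433/10944*71 - 54 = -30743/10944 - 54 = -621719/10944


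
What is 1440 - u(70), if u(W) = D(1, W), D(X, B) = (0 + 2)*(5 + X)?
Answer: 1428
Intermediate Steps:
D(X, B) = 10 + 2*X (D(X, B) = 2*(5 + X) = 10 + 2*X)
u(W) = 12 (u(W) = 10 + 2*1 = 10 + 2 = 12)
1440 - u(70) = 1440 - 1*12 = 1440 - 12 = 1428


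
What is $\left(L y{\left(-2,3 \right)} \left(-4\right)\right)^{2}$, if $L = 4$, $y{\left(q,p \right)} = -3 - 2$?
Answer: $6400$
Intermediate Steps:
$y{\left(q,p \right)} = -5$
$\left(L y{\left(-2,3 \right)} \left(-4\right)\right)^{2} = \left(4 \left(-5\right) \left(-4\right)\right)^{2} = \left(\left(-20\right) \left(-4\right)\right)^{2} = 80^{2} = 6400$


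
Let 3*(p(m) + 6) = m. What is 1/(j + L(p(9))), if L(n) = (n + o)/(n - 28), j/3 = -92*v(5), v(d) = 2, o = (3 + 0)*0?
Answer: -31/17109 ≈ -0.0018119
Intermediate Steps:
o = 0 (o = 3*0 = 0)
p(m) = -6 + m/3
j = -552 (j = 3*(-92*2) = 3*(-184) = -552)
L(n) = n/(-28 + n) (L(n) = (n + 0)/(n - 28) = n/(-28 + n))
1/(j + L(p(9))) = 1/(-552 + (-6 + (1/3)*9)/(-28 + (-6 + (1/3)*9))) = 1/(-552 + (-6 + 3)/(-28 + (-6 + 3))) = 1/(-552 - 3/(-28 - 3)) = 1/(-552 - 3/(-31)) = 1/(-552 - 3*(-1/31)) = 1/(-552 + 3/31) = 1/(-17109/31) = -31/17109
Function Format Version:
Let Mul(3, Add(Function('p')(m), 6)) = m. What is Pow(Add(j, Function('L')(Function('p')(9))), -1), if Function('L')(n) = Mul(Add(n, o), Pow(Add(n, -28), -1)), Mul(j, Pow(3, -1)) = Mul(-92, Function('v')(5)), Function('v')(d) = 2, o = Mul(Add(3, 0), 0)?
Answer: Rational(-31, 17109) ≈ -0.0018119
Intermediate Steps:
o = 0 (o = Mul(3, 0) = 0)
Function('p')(m) = Add(-6, Mul(Rational(1, 3), m))
j = -552 (j = Mul(3, Mul(-92, 2)) = Mul(3, -184) = -552)
Function('L')(n) = Mul(n, Pow(Add(-28, n), -1)) (Function('L')(n) = Mul(Add(n, 0), Pow(Add(n, -28), -1)) = Mul(n, Pow(Add(-28, n), -1)))
Pow(Add(j, Function('L')(Function('p')(9))), -1) = Pow(Add(-552, Mul(Add(-6, Mul(Rational(1, 3), 9)), Pow(Add(-28, Add(-6, Mul(Rational(1, 3), 9))), -1))), -1) = Pow(Add(-552, Mul(Add(-6, 3), Pow(Add(-28, Add(-6, 3)), -1))), -1) = Pow(Add(-552, Mul(-3, Pow(Add(-28, -3), -1))), -1) = Pow(Add(-552, Mul(-3, Pow(-31, -1))), -1) = Pow(Add(-552, Mul(-3, Rational(-1, 31))), -1) = Pow(Add(-552, Rational(3, 31)), -1) = Pow(Rational(-17109, 31), -1) = Rational(-31, 17109)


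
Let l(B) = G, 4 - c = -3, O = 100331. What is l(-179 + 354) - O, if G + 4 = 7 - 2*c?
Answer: -100342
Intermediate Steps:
c = 7 (c = 4 - 1*(-3) = 4 + 3 = 7)
G = -11 (G = -4 + (7 - 2*7) = -4 + (7 - 14) = -4 - 7 = -11)
l(B) = -11
l(-179 + 354) - O = -11 - 1*100331 = -11 - 100331 = -100342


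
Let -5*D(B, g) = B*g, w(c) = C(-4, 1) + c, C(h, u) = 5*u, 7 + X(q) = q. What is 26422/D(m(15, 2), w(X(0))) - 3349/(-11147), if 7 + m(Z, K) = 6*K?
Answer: 147266366/11147 ≈ 13211.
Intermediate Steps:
X(q) = -7 + q
m(Z, K) = -7 + 6*K
w(c) = 5 + c (w(c) = 5*1 + c = 5 + c)
D(B, g) = -B*g/5
26422/D(m(15, 2), w(X(0))) - 3349/(-11147) = 26422/((-(-7 + 6*2)*(5 + (-7 + 0))/5)) - 3349/(-11147) = 26422/((-(-7 + 12)*(5 - 7)/5)) - 3349*(-1/11147) = 26422/((-⅕*5*(-2))) + 3349/11147 = 26422/2 + 3349/11147 = 26422*(½) + 3349/11147 = 13211 + 3349/11147 = 147266366/11147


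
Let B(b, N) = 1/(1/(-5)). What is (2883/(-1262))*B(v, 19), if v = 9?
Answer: 14415/1262 ≈ 11.422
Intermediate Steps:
B(b, N) = -5 (B(b, N) = 1/(-⅕) = -5)
(2883/(-1262))*B(v, 19) = (2883/(-1262))*(-5) = (2883*(-1/1262))*(-5) = -2883/1262*(-5) = 14415/1262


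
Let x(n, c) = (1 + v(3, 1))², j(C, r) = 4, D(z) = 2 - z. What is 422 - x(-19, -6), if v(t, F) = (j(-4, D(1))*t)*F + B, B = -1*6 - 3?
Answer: 406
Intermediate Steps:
B = -9 (B = -6 - 3 = -9)
v(t, F) = -9 + 4*F*t (v(t, F) = (4*t)*F - 9 = 4*F*t - 9 = -9 + 4*F*t)
x(n, c) = 16 (x(n, c) = (1 + (-9 + 4*1*3))² = (1 + (-9 + 12))² = (1 + 3)² = 4² = 16)
422 - x(-19, -6) = 422 - 1*16 = 422 - 16 = 406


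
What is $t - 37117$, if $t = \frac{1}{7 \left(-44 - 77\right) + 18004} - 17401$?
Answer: $- \frac{935365325}{17157} \approx -54518.0$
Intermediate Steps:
$t = - \frac{298548956}{17157}$ ($t = \frac{1}{7 \left(-121\right) + 18004} - 17401 = \frac{1}{-847 + 18004} - 17401 = \frac{1}{17157} - 17401 = - \frac{298548956}{17157} \approx -17401.0$)
$t - 37117 = - \frac{298548956}{17157} - 37117 = - \frac{935365325}{17157}$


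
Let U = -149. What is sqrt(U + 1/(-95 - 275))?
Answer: I*sqrt(20398470)/370 ≈ 12.207*I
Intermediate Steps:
sqrt(U + 1/(-95 - 275)) = sqrt(-149 + 1/(-95 - 275)) = sqrt(-149 + 1/(-370)) = sqrt(-149 - 1/370) = sqrt(-55131/370) = I*sqrt(20398470)/370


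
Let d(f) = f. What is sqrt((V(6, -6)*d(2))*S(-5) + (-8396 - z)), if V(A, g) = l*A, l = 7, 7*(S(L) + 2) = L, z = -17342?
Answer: sqrt(8718) ≈ 93.370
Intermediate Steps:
S(L) = -2 + L/7
V(A, g) = 7*A
sqrt((V(6, -6)*d(2))*S(-5) + (-8396 - z)) = sqrt(((7*6)*2)*(-2 + (1/7)*(-5)) + (-8396 - 1*(-17342))) = sqrt((42*2)*(-2 - 5/7) + (-8396 + 17342)) = sqrt(84*(-19/7) + 8946) = sqrt(-228 + 8946) = sqrt(8718)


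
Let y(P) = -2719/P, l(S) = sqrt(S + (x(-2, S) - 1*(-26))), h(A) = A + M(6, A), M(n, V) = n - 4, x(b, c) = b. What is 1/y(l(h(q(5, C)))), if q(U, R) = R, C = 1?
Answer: -3*sqrt(3)/2719 ≈ -0.0019111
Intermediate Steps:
M(n, V) = -4 + n
h(A) = 2 + A (h(A) = A + (-4 + 6) = A + 2 = 2 + A)
l(S) = sqrt(24 + S) (l(S) = sqrt(S + (-2 - 1*(-26))) = sqrt(S + (-2 + 26)) = sqrt(S + 24) = sqrt(24 + S))
1/y(l(h(q(5, C)))) = 1/(-2719/sqrt(24 + (2 + 1))) = 1/(-2719/sqrt(24 + 3)) = 1/(-2719*sqrt(3)/9) = -3*sqrt(3)/2719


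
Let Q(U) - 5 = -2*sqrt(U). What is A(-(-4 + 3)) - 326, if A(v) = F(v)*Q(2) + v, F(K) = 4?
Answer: -305 - 8*sqrt(2) ≈ -316.31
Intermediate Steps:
Q(U) = 5 - 2*sqrt(U)
A(v) = 20 + v - 8*sqrt(2) (A(v) = 4*(5 - 2*sqrt(2)) + v = (20 - 8*sqrt(2)) + v = 20 + v - 8*sqrt(2))
A(-(-4 + 3)) - 326 = (20 - (-4 + 3) - 8*sqrt(2)) - 326 = (20 - 1*(-1) - 8*sqrt(2)) - 326 = (20 + 1 - 8*sqrt(2)) - 326 = (21 - 8*sqrt(2)) - 326 = -305 - 8*sqrt(2)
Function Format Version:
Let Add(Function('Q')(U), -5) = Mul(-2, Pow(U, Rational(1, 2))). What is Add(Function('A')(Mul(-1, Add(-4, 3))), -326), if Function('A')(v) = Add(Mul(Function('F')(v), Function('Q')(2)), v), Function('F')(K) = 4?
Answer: Add(-305, Mul(-8, Pow(2, Rational(1, 2)))) ≈ -316.31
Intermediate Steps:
Function('Q')(U) = Add(5, Mul(-2, Pow(U, Rational(1, 2))))
Function('A')(v) = Add(20, v, Mul(-8, Pow(2, Rational(1, 2)))) (Function('A')(v) = Add(Mul(4, Add(5, Mul(-2, Pow(2, Rational(1, 2))))), v) = Add(Add(20, Mul(-8, Pow(2, Rational(1, 2)))), v) = Add(20, v, Mul(-8, Pow(2, Rational(1, 2)))))
Add(Function('A')(Mul(-1, Add(-4, 3))), -326) = Add(Add(20, Mul(-1, Add(-4, 3)), Mul(-8, Pow(2, Rational(1, 2)))), -326) = Add(Add(20, Mul(-1, -1), Mul(-8, Pow(2, Rational(1, 2)))), -326) = Add(Add(20, 1, Mul(-8, Pow(2, Rational(1, 2)))), -326) = Add(Add(21, Mul(-8, Pow(2, Rational(1, 2)))), -326) = Add(-305, Mul(-8, Pow(2, Rational(1, 2))))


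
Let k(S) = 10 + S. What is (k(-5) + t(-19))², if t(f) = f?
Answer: 196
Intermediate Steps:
(k(-5) + t(-19))² = ((10 - 5) - 19)² = (5 - 19)² = (-14)² = 196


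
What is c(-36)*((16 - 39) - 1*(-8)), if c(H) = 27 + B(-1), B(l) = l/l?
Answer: -420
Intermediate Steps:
B(l) = 1
c(H) = 28 (c(H) = 27 + 1 = 28)
c(-36)*((16 - 39) - 1*(-8)) = 28*((16 - 39) - 1*(-8)) = 28*(-23 + 8) = 28*(-15) = -420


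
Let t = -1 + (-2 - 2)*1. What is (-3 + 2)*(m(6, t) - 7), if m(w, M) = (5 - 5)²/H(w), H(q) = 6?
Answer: 7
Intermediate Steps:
t = -5 (t = -1 - 4*1 = -1 - 4 = -5)
m(w, M) = 0 (m(w, M) = (5 - 5)²/6 = 0²*(⅙) = 0*(⅙) = 0)
(-3 + 2)*(m(6, t) - 7) = (-3 + 2)*(0 - 7) = -1*(-7) = 7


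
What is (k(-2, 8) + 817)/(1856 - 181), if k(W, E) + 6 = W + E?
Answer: 817/1675 ≈ 0.48776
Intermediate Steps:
k(W, E) = -6 + E + W (k(W, E) = -6 + (W + E) = -6 + (E + W) = -6 + E + W)
(k(-2, 8) + 817)/(1856 - 181) = ((-6 + 8 - 2) + 817)/(1856 - 181) = (0 + 817)/1675 = 817*(1/1675) = 817/1675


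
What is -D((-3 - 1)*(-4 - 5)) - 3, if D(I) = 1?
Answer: -4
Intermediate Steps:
-D((-3 - 1)*(-4 - 5)) - 3 = -1*1 - 3 = -1 - 3 = -4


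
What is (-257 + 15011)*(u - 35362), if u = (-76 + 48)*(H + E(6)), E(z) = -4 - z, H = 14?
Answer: -523383396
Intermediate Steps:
u = -112 (u = (-76 + 48)*(14 + (-4 - 1*6)) = -28*(14 + (-4 - 6)) = -28*(14 - 10) = -28*4 = -112)
(-257 + 15011)*(u - 35362) = (-257 + 15011)*(-112 - 35362) = 14754*(-35474) = -523383396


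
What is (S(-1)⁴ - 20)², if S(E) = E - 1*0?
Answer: 361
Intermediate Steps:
S(E) = E (S(E) = E + 0 = E)
(S(-1)⁴ - 20)² = ((-1)⁴ - 20)² = (1 - 20)² = (-19)² = 361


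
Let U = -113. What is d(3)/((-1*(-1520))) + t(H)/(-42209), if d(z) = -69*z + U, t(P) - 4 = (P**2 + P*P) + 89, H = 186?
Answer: -1485251/801971 ≈ -1.8520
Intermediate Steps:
t(P) = 93 + 2*P**2 (t(P) = 4 + ((P**2 + P*P) + 89) = 4 + ((P**2 + P**2) + 89) = 4 + (2*P**2 + 89) = 4 + (89 + 2*P**2) = 93 + 2*P**2)
d(z) = -113 - 69*z (d(z) = -69*z - 113 = -113 - 69*z)
d(3)/((-1*(-1520))) + t(H)/(-42209) = (-113 - 69*3)/((-1*(-1520))) + (93 + 2*186**2)/(-42209) = (-113 - 207)/1520 + (93 + 2*34596)*(-1/42209) = -320*1/1520 + (93 + 69192)*(-1/42209) = -4/19 + 69285*(-1/42209) = -4/19 - 69285/42209 = -1485251/801971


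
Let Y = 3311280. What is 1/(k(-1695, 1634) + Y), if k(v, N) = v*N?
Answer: 1/541650 ≈ 1.8462e-6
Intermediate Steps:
k(v, N) = N*v
1/(k(-1695, 1634) + Y) = 1/(1634*(-1695) + 3311280) = 1/(-2769630 + 3311280) = 1/541650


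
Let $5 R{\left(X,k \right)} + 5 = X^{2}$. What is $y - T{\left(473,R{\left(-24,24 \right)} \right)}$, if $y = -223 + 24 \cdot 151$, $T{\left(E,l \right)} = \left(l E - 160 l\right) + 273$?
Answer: $- \frac{163083}{5} \approx -32617.0$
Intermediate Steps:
$R{\left(X,k \right)} = -1 + \frac{X^{2}}{5}$
$T{\left(E,l \right)} = 273 - 160 l + E l$ ($T{\left(E,l \right)} = \left(E l - 160 l\right) + 273 = \left(- 160 l + E l\right) + 273 = 273 - 160 l + E l$)
$y = 3401$ ($y = -223 + 3624 = 3401$)
$y - T{\left(473,R{\left(-24,24 \right)} \right)} = 3401 - \left(273 - 160 \left(-1 + \frac{\left(-24\right)^{2}}{5}\right) + 473 \left(-1 + \frac{\left(-24\right)^{2}}{5}\right)\right) = 3401 - \left(273 - 160 \left(-1 + \frac{1}{5} \cdot 576\right) + 473 \left(-1 + \frac{1}{5} \cdot 576\right)\right) = 3401 - \left(273 - 160 \left(-1 + \frac{576}{5}\right) + 473 \left(-1 + \frac{576}{5}\right)\right) = 3401 - \left(273 - 18272 + 473 \cdot \frac{571}{5}\right) = 3401 - \left(273 - 18272 + \frac{270083}{5}\right) = 3401 - \frac{180088}{5} = - \frac{163083}{5}$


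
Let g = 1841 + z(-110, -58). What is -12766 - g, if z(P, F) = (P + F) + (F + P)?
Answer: -14271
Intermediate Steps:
z(P, F) = 2*F + 2*P (z(P, F) = (F + P) + (F + P) = 2*F + 2*P)
g = 1505 (g = 1841 + (2*(-58) + 2*(-110)) = 1841 + (-116 - 220) = 1841 - 336 = 1505)
-12766 - g = -12766 - 1*1505 = -12766 - 1505 = -14271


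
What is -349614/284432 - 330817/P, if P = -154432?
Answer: 2506459481/2745337664 ≈ 0.91299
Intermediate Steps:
-349614/284432 - 330817/P = -349614/284432 - 330817/(-154432) = -349614*1/284432 - 330817*(-1/154432) = -174807/142216 + 330817/154432 = 2506459481/2745337664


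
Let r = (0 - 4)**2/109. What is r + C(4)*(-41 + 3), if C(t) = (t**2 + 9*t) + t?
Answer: -231936/109 ≈ -2127.9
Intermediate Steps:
C(t) = t**2 + 10*t
r = 16/109 (r = (-4)**2*(1/109) = 16*(1/109) = 16/109 ≈ 0.14679)
r + C(4)*(-41 + 3) = 16/109 + (4*(10 + 4))*(-41 + 3) = 16/109 + (4*14)*(-38) = 16/109 + 56*(-38) = 16/109 - 2128 = -231936/109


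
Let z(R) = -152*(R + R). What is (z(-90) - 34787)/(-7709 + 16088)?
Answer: -1061/1197 ≈ -0.88638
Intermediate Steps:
z(R) = -304*R
(z(-90) - 34787)/(-7709 + 16088) = (-304*(-90) - 34787)/(-7709 + 16088) = (27360 - 34787)/8379 = -7427*1/8379 = -1061/1197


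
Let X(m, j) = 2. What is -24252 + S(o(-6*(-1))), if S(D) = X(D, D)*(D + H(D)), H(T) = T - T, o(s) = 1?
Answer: -24250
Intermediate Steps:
H(T) = 0
S(D) = 2*D (S(D) = 2*(D + 0) = 2*D)
-24252 + S(o(-6*(-1))) = -24252 + 2*1 = -24252 + 2 = -24250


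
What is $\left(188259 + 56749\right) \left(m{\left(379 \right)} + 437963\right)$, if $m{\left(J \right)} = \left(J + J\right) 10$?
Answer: $109161599344$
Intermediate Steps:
$m{\left(J \right)} = 20 J$ ($m{\left(J \right)} = 2 J 10 = 20 J$)
$\left(188259 + 56749\right) \left(m{\left(379 \right)} + 437963\right) = \left(188259 + 56749\right) \left(20 \cdot 379 + 437963\right) = 245008 \left(7580 + 437963\right) = 245008 \cdot 445543 = 109161599344$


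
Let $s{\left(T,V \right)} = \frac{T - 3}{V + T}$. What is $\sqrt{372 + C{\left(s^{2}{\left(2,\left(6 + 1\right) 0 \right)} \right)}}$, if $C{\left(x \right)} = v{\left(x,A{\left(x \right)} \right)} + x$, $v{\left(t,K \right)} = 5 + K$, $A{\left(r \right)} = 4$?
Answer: $\frac{5 \sqrt{61}}{2} \approx 19.526$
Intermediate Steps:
$s{\left(T,V \right)} = \frac{-3 + T}{T + V}$
$C{\left(x \right)} = 9 + x$ ($C{\left(x \right)} = \left(5 + 4\right) + x = 9 + x$)
$\sqrt{372 + C{\left(s^{2}{\left(2,\left(6 + 1\right) 0 \right)} \right)}} = \sqrt{372 + \left(9 + \left(\frac{-3 + 2}{2 + \left(6 + 1\right) 0}\right)^{2}\right)} = \sqrt{372 + \left(9 + \left(\frac{1}{2 + 7 \cdot 0} \left(-1\right)\right)^{2}\right)} = \sqrt{372 + \left(9 + \left(\frac{1}{2 + 0} \left(-1\right)\right)^{2}\right)} = \sqrt{372 + \left(9 + \left(\frac{1}{2} \left(-1\right)\right)^{2}\right)} = \sqrt{372 + \left(9 + \left(- \frac{1}{2}\right)^{2}\right)} = \sqrt{372 + \left(9 + \frac{1}{4}\right)} = \sqrt{372 + \frac{37}{4}} = \sqrt{\frac{1525}{4}} = \frac{5 \sqrt{61}}{2}$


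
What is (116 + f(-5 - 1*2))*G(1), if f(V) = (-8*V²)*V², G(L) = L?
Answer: -19092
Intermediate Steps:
f(V) = -8*V⁴
(116 + f(-5 - 1*2))*G(1) = (116 - 8*(-5 - 1*2)⁴)*1 = (116 - 8*(-5 - 2)⁴)*1 = (116 - 8*(-7)⁴)*1 = (116 - 8*2401)*1 = (116 - 19208)*1 = -19092*1 = -19092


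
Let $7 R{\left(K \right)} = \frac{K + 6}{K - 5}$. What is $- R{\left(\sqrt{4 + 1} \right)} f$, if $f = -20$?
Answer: $-5 - \frac{11 \sqrt{5}}{7} \approx -8.5138$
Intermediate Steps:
$R{\left(K \right)} = \frac{6 + K}{7 \left(-5 + K\right)}$ ($R{\left(K \right)} = \frac{\left(K + 6\right) \frac{1}{K - 5}}{7} = \frac{\left(6 + K\right) \frac{1}{-5 + K}}{7} = \frac{\frac{1}{-5 + K} \left(6 + K\right)}{7} = \frac{6 + K}{7 \left(-5 + K\right)}$)
$- R{\left(\sqrt{4 + 1} \right)} f = - \frac{6 + \sqrt{4 + 1}}{7 \left(-5 + \sqrt{4 + 1}\right)} \left(-20\right) = - \frac{6 + \sqrt{5}}{7 \left(-5 + \sqrt{5}\right)} \left(-20\right) = - \frac{\left(-20\right) \left(6 + \sqrt{5}\right)}{7 \left(-5 + \sqrt{5}\right)} = \frac{20 \left(6 + \sqrt{5}\right)}{7 \left(-5 + \sqrt{5}\right)}$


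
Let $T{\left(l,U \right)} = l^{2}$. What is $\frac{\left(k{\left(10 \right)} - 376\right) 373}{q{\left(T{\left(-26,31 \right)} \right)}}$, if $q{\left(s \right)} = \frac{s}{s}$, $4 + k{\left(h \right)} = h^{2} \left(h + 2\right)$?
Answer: $305860$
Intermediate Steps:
$k{\left(h \right)} = -4 + h^{2} \left(2 + h\right)$ ($k{\left(h \right)} = -4 + h^{2} \left(h + 2\right) = -4 + h^{2} \left(2 + h\right)$)
$q{\left(s \right)} = 1$
$\frac{\left(k{\left(10 \right)} - 376\right) 373}{q{\left(T{\left(-26,31 \right)} \right)}} = \frac{\left(\left(-4 + 10^{3} + 2 \cdot 10^{2}\right) - 376\right) 373}{1} = \left(\left(-4 + 1000 + 2 \cdot 100\right) - 376\right) 373 \cdot 1 = \left(\left(-4 + 1000 + 200\right) - 376\right) 373 \cdot 1 = \left(1196 - 376\right) 373 \cdot 1 = 820 \cdot 373 \cdot 1 = 305860 \cdot 1 = 305860$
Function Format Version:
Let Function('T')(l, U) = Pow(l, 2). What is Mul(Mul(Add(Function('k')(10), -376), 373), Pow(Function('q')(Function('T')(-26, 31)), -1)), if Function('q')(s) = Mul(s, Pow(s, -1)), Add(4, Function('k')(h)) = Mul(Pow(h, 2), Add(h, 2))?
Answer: 305860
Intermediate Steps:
Function('k')(h) = Add(-4, Mul(Pow(h, 2), Add(2, h))) (Function('k')(h) = Add(-4, Mul(Pow(h, 2), Add(h, 2))) = Add(-4, Mul(Pow(h, 2), Add(2, h))))
Function('q')(s) = 1
Mul(Mul(Add(Function('k')(10), -376), 373), Pow(Function('q')(Function('T')(-26, 31)), -1)) = Mul(Mul(Add(Add(-4, Pow(10, 3), Mul(2, Pow(10, 2))), -376), 373), Pow(1, -1)) = Mul(Mul(Add(Add(-4, 1000, Mul(2, 100)), -376), 373), 1) = Mul(Mul(Add(Add(-4, 1000, 200), -376), 373), 1) = Mul(Mul(Add(1196, -376), 373), 1) = Mul(Mul(820, 373), 1) = Mul(305860, 1) = 305860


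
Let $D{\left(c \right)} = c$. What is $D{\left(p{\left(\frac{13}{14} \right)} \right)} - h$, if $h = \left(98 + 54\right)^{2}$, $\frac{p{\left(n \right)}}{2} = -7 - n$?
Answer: $- \frac{161839}{7} \approx -23120.0$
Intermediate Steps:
$p{\left(n \right)} = -14 - 2 n$ ($p{\left(n \right)} = 2 \left(-7 - n\right) = -14 - 2 n$)
$h = 23104$ ($h = 152^{2} = 23104$)
$D{\left(p{\left(\frac{13}{14} \right)} \right)} - h = \left(-14 - 2 \cdot \frac{13}{14}\right) - 23104 = \left(-14 - 2 \cdot 13 \cdot \frac{1}{14}\right) - 23104 = \left(-14 - \frac{13}{7}\right) - 23104 = - \frac{111}{7} - 23104 = - \frac{161839}{7}$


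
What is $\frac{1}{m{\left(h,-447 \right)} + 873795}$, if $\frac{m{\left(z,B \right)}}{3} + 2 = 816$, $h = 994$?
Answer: $\frac{1}{876237} \approx 1.1412 \cdot 10^{-6}$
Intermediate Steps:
$m{\left(z,B \right)} = 2442$ ($m{\left(z,B \right)} = -6 + 3 \cdot 816 = -6 + 2448 = 2442$)
$\frac{1}{m{\left(h,-447 \right)} + 873795} = \frac{1}{2442 + 873795} = \frac{1}{876237}$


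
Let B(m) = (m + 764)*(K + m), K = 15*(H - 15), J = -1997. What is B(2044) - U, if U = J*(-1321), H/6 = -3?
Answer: 1711555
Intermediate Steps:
H = -18 (H = 6*(-3) = -18)
K = -495 (K = 15*(-18 - 15) = 15*(-33) = -495)
U = 2638037 (U = -1997*(-1321) = 2638037)
B(m) = (-495 + m)*(764 + m) (B(m) = (m + 764)*(-495 + m) = (764 + m)*(-495 + m) = (-495 + m)*(764 + m))
B(2044) - U = (-378180 + 2044² + 269*2044) - 1*2638037 = (-378180 + 4177936 + 549836) - 2638037 = 4349592 - 2638037 = 1711555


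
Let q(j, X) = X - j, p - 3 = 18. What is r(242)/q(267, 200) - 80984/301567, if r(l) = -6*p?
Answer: 486142/301567 ≈ 1.6121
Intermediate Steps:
p = 21 (p = 3 + 18 = 21)
r(l) = -126 (r(l) = -6*21 = -126)
r(242)/q(267, 200) - 80984/301567 = -126/(200 - 1*267) - 80984/301567 = -126/(200 - 267) - 80984*1/301567 = -126/(-67) - 80984/301567 = -126*(-1/67) - 80984/301567 = 126/67 - 80984/301567 = 486142/301567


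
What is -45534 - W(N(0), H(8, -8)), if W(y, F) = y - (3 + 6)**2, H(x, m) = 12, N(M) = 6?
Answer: -45459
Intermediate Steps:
W(y, F) = -81 + y (W(y, F) = y - 1*9**2 = y - 1*81 = y - 81 = -81 + y)
-45534 - W(N(0), H(8, -8)) = -45534 - (-81 + 6) = -45534 - 1*(-75) = -45534 + 75 = -45459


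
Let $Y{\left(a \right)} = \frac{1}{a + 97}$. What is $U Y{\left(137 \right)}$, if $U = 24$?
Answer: $\frac{4}{39} \approx 0.10256$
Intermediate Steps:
$Y{\left(a \right)} = \frac{1}{97 + a}$
$U Y{\left(137 \right)} = \frac{24}{97 + 137} = \frac{24}{234} = 24 \cdot \frac{1}{234} = \frac{4}{39}$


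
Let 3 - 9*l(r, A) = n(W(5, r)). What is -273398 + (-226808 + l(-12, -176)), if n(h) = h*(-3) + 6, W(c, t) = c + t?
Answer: -1500626/3 ≈ -5.0021e+5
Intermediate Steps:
n(h) = 6 - 3*h (n(h) = -3*h + 6 = 6 - 3*h)
l(r, A) = 4/3 + r/3 (l(r, A) = 1/3 - (6 - 3*(5 + r))/9 = 1/3 - (6 + (-15 - 3*r))/9 = 1/3 - (-9 - 3*r)/9 = 1/3 + (1 + r/3) = 4/3 + r/3)
-273398 + (-226808 + l(-12, -176)) = -273398 + (-226808 + (4/3 + (1/3)*(-12))) = -273398 + (-226808 + (4/3 - 4)) = -273398 + (-226808 - 8/3) = -273398 - 680432/3 = -1500626/3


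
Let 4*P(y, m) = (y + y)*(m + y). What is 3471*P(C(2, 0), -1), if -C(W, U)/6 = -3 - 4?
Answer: 2988531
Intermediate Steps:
C(W, U) = 42 (C(W, U) = -6*(-3 - 4) = -6*(-7) = 42)
P(y, m) = y*(m + y)/2 (P(y, m) = ((y + y)*(m + y))/4 = ((2*y)*(m + y))/4 = (2*y*(m + y))/4 = y*(m + y)/2)
3471*P(C(2, 0), -1) = 3471*((1/2)*42*(-1 + 42)) = 3471*((1/2)*42*41) = 3471*861 = 2988531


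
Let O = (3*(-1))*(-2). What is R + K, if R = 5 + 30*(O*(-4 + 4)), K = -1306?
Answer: -1301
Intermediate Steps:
O = 6 (O = -3*(-2) = 6)
R = 5 (R = 5 + 30*(6*(-4 + 4)) = 5 + 30*(6*0) = 5 + 30*0 = 5 + 0 = 5)
R + K = 5 - 1306 = -1301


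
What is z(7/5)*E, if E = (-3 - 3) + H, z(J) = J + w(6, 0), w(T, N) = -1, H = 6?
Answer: 0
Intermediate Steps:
z(J) = -1 + J (z(J) = J - 1 = -1 + J)
E = 0 (E = (-3 - 3) + 6 = -6 + 6 = 0)
z(7/5)*E = (-1 + 7/5)*0 = (⅖)*0 = 0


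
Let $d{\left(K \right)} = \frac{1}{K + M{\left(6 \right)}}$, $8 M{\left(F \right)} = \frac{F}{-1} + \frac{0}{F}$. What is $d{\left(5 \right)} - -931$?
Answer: $\frac{15831}{17} \approx 931.24$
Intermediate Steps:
$M{\left(F \right)} = - \frac{F}{8}$ ($M{\left(F \right)} = \frac{\frac{F}{-1} + \frac{0}{F}}{8} = \frac{F \left(-1\right) + 0}{8} = \frac{- F + 0}{8} = \frac{\left(-1\right) F}{8} = - \frac{F}{8}$)
$d{\left(K \right)} = \frac{1}{- \frac{3}{4} + K}$ ($d{\left(K \right)} = \frac{1}{K - \frac{3}{4}} = \frac{1}{- \frac{3}{4} + K}$)
$d{\left(5 \right)} - -931 = \frac{4}{-3 + 4 \cdot 5} - -931 = \frac{4}{-3 + 20} + 931 = \frac{4}{17} + 931 = \frac{15831}{17}$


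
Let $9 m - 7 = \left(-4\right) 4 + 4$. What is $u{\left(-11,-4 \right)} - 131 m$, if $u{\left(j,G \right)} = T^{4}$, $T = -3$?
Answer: $\frac{1384}{9} \approx 153.78$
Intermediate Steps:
$u{\left(j,G \right)} = 81$ ($u{\left(j,G \right)} = \left(-3\right)^{4} = 81$)
$m = - \frac{5}{9}$ ($m = \frac{7}{9} + \frac{\left(-4\right) 4 + 4}{9} = \frac{7}{9} + \frac{-16 + 4}{9} = \frac{7}{9} + \frac{1}{9} \left(-12\right) = \frac{7}{9} - \frac{4}{3} = - \frac{5}{9} \approx -0.55556$)
$u{\left(-11,-4 \right)} - 131 m = 81 - - \frac{655}{9} = 81 + \frac{655}{9} = \frac{1384}{9}$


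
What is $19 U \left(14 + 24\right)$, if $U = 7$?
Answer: $5054$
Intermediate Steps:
$19 U \left(14 + 24\right) = 19 \cdot 7 \left(14 + 24\right) = 133 \cdot 38 = 5054$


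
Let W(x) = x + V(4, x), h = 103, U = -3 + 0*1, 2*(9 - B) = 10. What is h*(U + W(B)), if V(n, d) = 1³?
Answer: 206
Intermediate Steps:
B = 4 (B = 9 - ½*10 = 9 - 5 = 4)
U = -3 (U = -3 + 0 = -3)
V(n, d) = 1
W(x) = 1 + x (W(x) = x + 1 = 1 + x)
h*(U + W(B)) = 103*(-3 + (1 + 4)) = 103*(-3 + 5) = 103*2 = 206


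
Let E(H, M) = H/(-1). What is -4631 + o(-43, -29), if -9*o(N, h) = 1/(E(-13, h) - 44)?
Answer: -1292048/279 ≈ -4631.0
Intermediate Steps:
E(H, M) = -H (E(H, M) = H*(-1) = -H)
o(N, h) = 1/279 (o(N, h) = -1/(9*(-1*(-13) - 44)) = -1/(9*(13 - 44)) = -1/9/(-31) = -1/9*(-1/31) = 1/279)
-4631 + o(-43, -29) = -4631 + 1/279 = -1292048/279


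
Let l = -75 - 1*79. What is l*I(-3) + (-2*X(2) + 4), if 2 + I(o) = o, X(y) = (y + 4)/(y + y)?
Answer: 771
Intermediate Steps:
l = -154 (l = -75 - 79 = -154)
X(y) = (4 + y)/(2*y) (X(y) = (4 + y)/((2*y)) = (4 + y)*(1/(2*y)) = (4 + y)/(2*y))
I(o) = -2 + o
l*I(-3) + (-2*X(2) + 4) = -154*(-2 - 3) + (-(4 + 2)/2 + 4) = -154*(-5) + (-6/2 + 4) = 770 + (-2*3/2 + 4) = 770 + (-3 + 4) = 770 + 1 = 771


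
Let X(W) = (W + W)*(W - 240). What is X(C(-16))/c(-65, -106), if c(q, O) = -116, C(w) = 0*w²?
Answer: 0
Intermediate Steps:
C(w) = 0
X(W) = 2*W*(-240 + W) (X(W) = (2*W)*(-240 + W) = 2*W*(-240 + W))
X(C(-16))/c(-65, -106) = (2*0*(-240 + 0))/(-116) = (2*0*(-240))*(-1/116) = 0*(-1/116) = 0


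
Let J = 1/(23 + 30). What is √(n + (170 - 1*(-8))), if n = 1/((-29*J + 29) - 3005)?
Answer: 3*√1363473649/8303 ≈ 13.342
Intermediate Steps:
J = 1/53 ≈ 0.018868
n = -53/157757 (n = 1/((-29*1/53 + 29) - 3005) = 1/((-29/53 + 29) - 3005) = 1/(1508/53 - 3005) = 1/(-157757/53) = -53/157757 ≈ -0.00033596)
√(n + (170 - 1*(-8))) = √(-53/157757 + (170 - 1*(-8))) = √(-53/157757 + (170 + 8)) = √(-53/157757 + 178) = √(28080693/157757) = 3*√1363473649/8303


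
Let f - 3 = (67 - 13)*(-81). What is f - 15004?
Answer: -19375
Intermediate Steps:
f = -4371 (f = 3 + (67 - 13)*(-81) = 3 + 54*(-81) = 3 - 4374 = -4371)
f - 15004 = -4371 - 15004 = -19375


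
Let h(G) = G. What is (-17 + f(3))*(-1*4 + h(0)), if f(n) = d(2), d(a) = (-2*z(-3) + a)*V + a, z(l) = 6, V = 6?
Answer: 300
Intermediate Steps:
d(a) = -72 + 7*a (d(a) = (-2*6 + a)*6 + a = (-12 + a)*6 + a = (-72 + 6*a) + a = -72 + 7*a)
f(n) = -58 (f(n) = -72 + 7*2 = -72 + 14 = -58)
(-17 + f(3))*(-1*4 + h(0)) = (-17 - 58)*(-1*4 + 0) = -75*(-4 + 0) = -75*(-4) = 300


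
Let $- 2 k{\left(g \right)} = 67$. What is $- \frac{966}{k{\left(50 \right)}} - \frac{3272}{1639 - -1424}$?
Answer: $\frac{5698492}{205221} \approx 27.768$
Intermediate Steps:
$k{\left(g \right)} = - \frac{67}{2}$ ($k{\left(g \right)} = \left(- \frac{1}{2}\right) 67 = - \frac{67}{2}$)
$- \frac{966}{k{\left(50 \right)}} - \frac{3272}{1639 - -1424} = - \frac{966}{- \frac{67}{2}} - \frac{3272}{1639 - -1424} = \left(-966\right) \left(- \frac{2}{67}\right) - \frac{3272}{1639 + 1424} = \frac{1932}{67} - \frac{3272}{3063} = \frac{5698492}{205221}$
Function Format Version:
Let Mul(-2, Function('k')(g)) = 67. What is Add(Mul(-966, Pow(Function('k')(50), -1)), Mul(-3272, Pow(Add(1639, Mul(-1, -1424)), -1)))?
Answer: Rational(5698492, 205221) ≈ 27.768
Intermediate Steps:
Function('k')(g) = Rational(-67, 2) (Function('k')(g) = Mul(Rational(-1, 2), 67) = Rational(-67, 2))
Add(Mul(-966, Pow(Function('k')(50), -1)), Mul(-3272, Pow(Add(1639, Mul(-1, -1424)), -1))) = Add(Mul(-966, Pow(Rational(-67, 2), -1)), Mul(-3272, Pow(Add(1639, Mul(-1, -1424)), -1))) = Add(Mul(-966, Rational(-2, 67)), Mul(-3272, Pow(Add(1639, 1424), -1))) = Add(Rational(1932, 67), Mul(-3272, Pow(3063, -1))) = Add(Rational(1932, 67), Mul(-3272, Rational(1, 3063))) = Add(Rational(1932, 67), Rational(-3272, 3063)) = Rational(5698492, 205221)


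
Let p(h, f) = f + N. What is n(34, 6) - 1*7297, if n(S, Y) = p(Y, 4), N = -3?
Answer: -7296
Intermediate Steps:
p(h, f) = -3 + f (p(h, f) = f - 3 = -3 + f)
n(S, Y) = 1 (n(S, Y) = -3 + 4 = 1)
n(34, 6) - 1*7297 = 1 - 1*7297 = 1 - 7297 = -7296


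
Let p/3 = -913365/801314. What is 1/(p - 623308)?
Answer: -801314/499468166807 ≈ -1.6043e-6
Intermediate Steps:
p = -2740095/801314 (p = 3*(-913365/801314) = -2740095/801314 ≈ -3.4195)
1/(p - 623308) = 1/(-2740095/801314 - 623308) = 1/(-499468166807/801314) = -801314/499468166807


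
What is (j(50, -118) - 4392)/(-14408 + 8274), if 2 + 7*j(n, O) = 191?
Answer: 4365/6134 ≈ 0.71161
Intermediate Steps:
j(n, O) = 27 (j(n, O) = -2/7 + (⅐)*191 = -2/7 + 191/7 = 27)
(j(50, -118) - 4392)/(-14408 + 8274) = (27 - 4392)/(-14408 + 8274) = -4365/(-6134) = -4365*(-1/6134) = 4365/6134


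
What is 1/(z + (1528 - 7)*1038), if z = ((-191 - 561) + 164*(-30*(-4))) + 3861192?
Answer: 1/5458918 ≈ 1.8319e-7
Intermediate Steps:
z = 3880120 (z = (-752 + 164*120) + 3861192 = (-752 + 19680) + 3861192 = 18928 + 3861192 = 3880120)
1/(z + (1528 - 7)*1038) = 1/(3880120 + (1528 - 7)*1038) = 1/(3880120 + 1521*1038) = 1/(3880120 + 1578798) = 1/5458918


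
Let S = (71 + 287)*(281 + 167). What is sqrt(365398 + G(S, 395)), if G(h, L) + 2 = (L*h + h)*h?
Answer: 2*sqrt(2546579809493) ≈ 3.1916e+6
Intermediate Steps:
S = 160384 (S = 358*448 = 160384)
G(h, L) = -2 + h*(h + L*h) (G(h, L) = -2 + (L*h + h)*h = -2 + (h + L*h)*h = -2 + h*(h + L*h))
sqrt(365398 + G(S, 395)) = sqrt(365398 + (-2 + 160384**2 + 395*160384**2)) = sqrt(365398 + (-2 + 25723027456 + 395*25723027456)) = sqrt(365398 + (-2 + 25723027456 + 10160595845120)) = sqrt(365398 + 10186318872574) = sqrt(10186319237972) = 2*sqrt(2546579809493)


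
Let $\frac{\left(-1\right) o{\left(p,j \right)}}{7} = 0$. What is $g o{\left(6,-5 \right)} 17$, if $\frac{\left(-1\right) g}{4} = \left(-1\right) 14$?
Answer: $0$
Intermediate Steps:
$o{\left(p,j \right)} = 0$ ($o{\left(p,j \right)} = \left(-7\right) 0 = 0$)
$g = 56$ ($g = - 4 \left(\left(-1\right) 14\right) = \left(-4\right) \left(-14\right) = 56$)
$g o{\left(6,-5 \right)} 17 = 56 \cdot 0 \cdot 17 = 0 \cdot 17 = 0$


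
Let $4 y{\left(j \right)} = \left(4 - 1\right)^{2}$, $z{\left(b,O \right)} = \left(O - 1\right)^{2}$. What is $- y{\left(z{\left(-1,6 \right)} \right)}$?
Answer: $- \frac{9}{4} \approx -2.25$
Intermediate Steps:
$z{\left(b,O \right)} = \left(-1 + O\right)^{2}$
$y{\left(j \right)} = \frac{9}{4}$ ($y{\left(j \right)} = \frac{\left(4 - 1\right)^{2}}{4} = \frac{3^{2}}{4} = \frac{1}{4} \cdot 9 = \frac{9}{4}$)
$- y{\left(z{\left(-1,6 \right)} \right)} = \left(-1\right) \frac{9}{4} = - \frac{9}{4}$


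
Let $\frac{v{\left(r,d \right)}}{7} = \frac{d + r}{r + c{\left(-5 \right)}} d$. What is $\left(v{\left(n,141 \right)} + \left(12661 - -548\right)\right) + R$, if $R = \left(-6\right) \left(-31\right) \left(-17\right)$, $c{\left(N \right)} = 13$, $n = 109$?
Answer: $\frac{736242}{61} \approx 12070.0$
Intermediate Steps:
$v{\left(r,d \right)} = \frac{7 d \left(d + r\right)}{13 + r}$ ($v{\left(r,d \right)} = 7 \frac{d + r}{r + 13} d = 7 \frac{d + r}{13 + r} d = 7 \frac{d \left(d + r\right)}{13 + r} = \frac{7 d \left(d + r\right)}{13 + r}$)
$R = -3162$ ($R = 186 \left(-17\right) = -3162$)
$\left(v{\left(n,141 \right)} + \left(12661 - -548\right)\right) + R = \left(7 \cdot 141 \frac{1}{13 + 109} \left(141 + 109\right) + \left(12661 - -548\right)\right) - 3162 = \left(7 \cdot 141 \cdot \frac{1}{122} \cdot 250 + \left(12661 + 548\right)\right) - 3162 = \left(7 \cdot 141 \cdot \frac{1}{122} \cdot 250 + 13209\right) - 3162 = \left(\frac{123375}{61} + 13209\right) - 3162 = \frac{929124}{61} - 3162 = \frac{736242}{61}$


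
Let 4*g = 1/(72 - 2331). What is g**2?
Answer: 1/81649296 ≈ 1.2247e-8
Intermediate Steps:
g = -1/9036 (g = 1/(4*(72 - 2331)) = (1/4)/(-2259) = (1/4)*(-1/2259) = -1/9036 ≈ -0.00011067)
g**2 = (-1/9036)**2 = 1/81649296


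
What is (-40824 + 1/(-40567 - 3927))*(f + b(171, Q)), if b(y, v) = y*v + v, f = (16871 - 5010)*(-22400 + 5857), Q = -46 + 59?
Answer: 356408155019615359/44494 ≈ 8.0102e+12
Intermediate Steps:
Q = 13
f = -196216523 (f = 11861*(-16543) = -196216523)
b(y, v) = v + v*y (b(y, v) = v*y + v = v + v*y)
(-40824 + 1/(-40567 - 3927))*(f + b(171, Q)) = (-40824 + 1/(-40567 - 3927))*(-196216523 + 13*(1 + 171)) = (-40824 + 1/(-44494))*(-196216523 + 13*172) = (-40824 - 1/44494)*(-196216523 + 2236) = -1816423057/44494*(-196214287) = 356408155019615359/44494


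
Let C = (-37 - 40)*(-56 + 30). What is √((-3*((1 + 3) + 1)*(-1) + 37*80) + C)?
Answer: 3*√553 ≈ 70.548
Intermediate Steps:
C = 2002 (C = -77*(-26) = 2002)
√((-3*((1 + 3) + 1)*(-1) + 37*80) + C) = √((-3*((1 + 3) + 1)*(-1) + 37*80) + 2002) = √((-3*(4 + 1)*(-1) + 2960) + 2002) = √((-3*5*(-1) + 2960) + 2002) = √((-15*(-1) + 2960) + 2002) = √((15 + 2960) + 2002) = √(2975 + 2002) = √4977 = 3*√553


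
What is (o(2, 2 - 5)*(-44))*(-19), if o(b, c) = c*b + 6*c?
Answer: -20064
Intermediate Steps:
o(b, c) = 6*c + b*c (o(b, c) = b*c + 6*c = 6*c + b*c)
(o(2, 2 - 5)*(-44))*(-19) = (((2 - 5)*(6 + 2))*(-44))*(-19) = (-3*8*(-44))*(-19) = -24*(-44)*(-19) = 1056*(-19) = -20064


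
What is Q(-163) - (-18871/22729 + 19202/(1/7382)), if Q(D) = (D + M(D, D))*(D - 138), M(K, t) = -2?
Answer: -3220687893900/22729 ≈ -1.4170e+8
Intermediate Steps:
Q(D) = (-138 + D)*(-2 + D) (Q(D) = (D - 2)*(D - 138) = (-2 + D)*(-138 + D) = (-138 + D)*(-2 + D))
Q(-163) - (-18871/22729 + 19202/(1/7382)) = (276 + (-163)**2 - 140*(-163)) - (-18871/22729 + 19202/(1/7382)) = (276 + 26569 + 22820) - (-18871*1/22729 + 19202/(1/7382)) = 49665 - (-18871/22729 + 19202*7382) = 49665 - (-18871/22729 + 141749164) = 49665 - 1*3221816729685/22729 = 49665 - 3221816729685/22729 = -3220687893900/22729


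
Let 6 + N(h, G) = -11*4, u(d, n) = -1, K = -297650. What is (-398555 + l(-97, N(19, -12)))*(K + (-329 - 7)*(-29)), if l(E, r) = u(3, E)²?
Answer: 114746087924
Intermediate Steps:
N(h, G) = -50 (N(h, G) = -6 - 11*4 = -6 - 44 = -50)
l(E, r) = 1 (l(E, r) = (-1)² = 1)
(-398555 + l(-97, N(19, -12)))*(K + (-329 - 7)*(-29)) = (-398555 + 1)*(-297650 + (-329 - 7)*(-29)) = -398554*(-297650 - 336*(-29)) = -398554*(-297650 + 9744) = -398554*(-287906) = 114746087924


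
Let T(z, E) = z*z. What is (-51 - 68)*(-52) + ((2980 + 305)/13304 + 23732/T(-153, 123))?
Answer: 113384830133/18319608 ≈ 6189.3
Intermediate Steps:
T(z, E) = z²
(-51 - 68)*(-52) + ((2980 + 305)/13304 + 23732/T(-153, 123)) = (-51 - 68)*(-52) + ((2980 + 305)/13304 + 23732/((-153)²)) = -119*(-52) + (3285*(1/13304) + 23732/23409) = 6188 + (3285/13304 + 23732*(1/23409)) = 6188 + (3285/13304 + 1396/1377) = 6188 + 23095829/18319608 = 113384830133/18319608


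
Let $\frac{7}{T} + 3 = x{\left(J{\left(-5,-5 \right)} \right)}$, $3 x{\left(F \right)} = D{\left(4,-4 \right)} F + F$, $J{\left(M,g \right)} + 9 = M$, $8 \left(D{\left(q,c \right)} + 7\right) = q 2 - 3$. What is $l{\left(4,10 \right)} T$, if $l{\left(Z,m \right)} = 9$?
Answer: $\frac{756}{265} \approx 2.8528$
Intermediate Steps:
$D{\left(q,c \right)} = - \frac{59}{8} + \frac{q}{4}$ ($D{\left(q,c \right)} = -7 + \frac{q 2 - 3}{8} = -7 + \frac{2 q - 3}{8} = -7 + \frac{-3 + 2 q}{8} = -7 + \left(- \frac{3}{8} + \frac{q}{4}\right) = - \frac{59}{8} + \frac{q}{4}$)
$J{\left(M,g \right)} = -9 + M$
$x{\left(F \right)} = - \frac{43 F}{24}$ ($x{\left(F \right)} = \frac{\left(- \frac{59}{8} + \frac{1}{4} \cdot 4\right) F + F}{3} = \frac{\left(- \frac{59}{8} + 1\right) F + F}{3} = \frac{- \frac{51 F}{8} + F}{3} = \frac{\left(- \frac{43}{8}\right) F}{3} = - \frac{43 F}{24}$)
$T = \frac{84}{265}$ ($T = \frac{7}{-3 - \frac{43 \left(-9 - 5\right)}{24}} = \frac{7}{-3 - - \frac{301}{12}} = \frac{7}{-3 + \frac{301}{12}} = \frac{7}{\frac{265}{12}} = 7 \cdot \frac{12}{265} = \frac{84}{265} \approx 0.31698$)
$l{\left(4,10 \right)} T = 9 \cdot \frac{84}{265} = \frac{756}{265}$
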